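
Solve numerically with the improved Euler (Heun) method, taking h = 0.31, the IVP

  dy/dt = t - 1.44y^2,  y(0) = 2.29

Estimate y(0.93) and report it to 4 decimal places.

0.8464

Heun: k1 = f(t_n, y_n); k2 = f(t_n + h, y_n + h·k1); y_{n+1} = y_n + (h/2)·(k1 + k2).
t=0.000000, y=2.290000:
  k1 = f(0.000000, 2.290000) = -7.551504
  k2 = f(0.310000, -0.050966) = 0.306260
  y ← 2.290000 + (0.31/2)·(-7.551504 + 0.306260) = 1.166987
t=0.310000, y=1.166987:
  k1 = f(0.310000, 1.166987) = -1.651077
  k2 = f(0.620000, 0.655153) = 0.001915
  y ← 1.166987 + (0.31/2)·(-1.651077 + 0.001915) = 0.911367
t=0.620000, y=0.911367:
  k1 = f(0.620000, 0.911367) = -0.576049
  k2 = f(0.930000, 0.732792) = 0.156743
  y ← 0.911367 + (0.31/2)·(-0.576049 + 0.156743) = 0.846375
y(0.93) ≈ 0.8464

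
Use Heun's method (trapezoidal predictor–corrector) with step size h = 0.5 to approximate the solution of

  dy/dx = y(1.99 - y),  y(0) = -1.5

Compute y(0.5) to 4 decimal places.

-9.0957

Heun: k1 = f(x_n, y_n); k2 = f(x_n + h, y_n + h·k1); y_{n+1} = y_n + (h/2)·(k1 + k2).
x=0.000000, y=-1.500000:
  k1 = f(0.000000, -1.500000) = -5.235000
  k2 = f(0.500000, -4.117500) = -25.147631
  y ← -1.500000 + (0.5/2)·(-5.235000 + (-25.147631)) = -9.095658
y(0.5) ≈ -9.0957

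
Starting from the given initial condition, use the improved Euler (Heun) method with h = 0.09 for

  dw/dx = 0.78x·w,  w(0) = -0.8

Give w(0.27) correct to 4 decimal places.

-0.8231

Heun: k1 = f(x_n, w_n); k2 = f(x_n + h, w_n + h·k1); w_{n+1} = w_n + (h/2)·(k1 + k2).
x=0.000000, w=-0.800000:
  k1 = f(0.000000, -0.800000) = 0.000000
  k2 = f(0.090000, -0.800000) = -0.056160
  w ← -0.800000 + (0.09/2)·(0.000000 + (-0.056160)) = -0.802527
x=0.090000, w=-0.802527:
  k1 = f(0.090000, -0.802527) = -0.056337
  k2 = f(0.180000, -0.807598) = -0.113387
  w ← -0.802527 + (0.09/2)·(-0.056337 + (-0.113387)) = -0.810165
x=0.180000, w=-0.810165:
  k1 = f(0.180000, -0.810165) = -0.113747
  k2 = f(0.270000, -0.820402) = -0.172777
  w ← -0.810165 + (0.09/2)·(-0.113747 + (-0.172777)) = -0.823058
w(0.27) ≈ -0.8231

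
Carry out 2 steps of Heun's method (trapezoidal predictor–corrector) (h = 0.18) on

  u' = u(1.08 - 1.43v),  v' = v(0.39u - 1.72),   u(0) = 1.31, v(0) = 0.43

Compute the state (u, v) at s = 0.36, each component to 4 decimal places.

Heun on (u,v): k1 = f(s_n, state_n); k2 = f(s_n + h, state_n + h·k1); state_{n+1} = state_n + (h/2)·(k1 + k2).
0.000000: (1.310000, 0.430000)
  k1 = (0.609281, -0.519913)
  predictor → (1.419671, 0.336416)
  k2 = (0.850277, -0.392371)
  → (1.441360, 0.347894)
0.180000: (1.441360, 0.347894)
  k1 = (0.839608, -0.402816)
  predictor → (1.592490, 0.275387)
  k2 = (1.092760, -0.302631)
  → (1.615273, 0.284404)
(u(0.36), v(0.36)) ≈ (1.6153, 0.2844)

1.6153, 0.2844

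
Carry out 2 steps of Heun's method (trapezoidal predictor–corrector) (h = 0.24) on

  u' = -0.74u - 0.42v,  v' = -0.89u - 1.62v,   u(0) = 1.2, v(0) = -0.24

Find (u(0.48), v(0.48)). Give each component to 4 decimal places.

Heun on (u,v): k1 = f(t_n, state_n); k2 = f(t_n + h, state_n + h·k1); state_{n+1} = state_n + (h/2)·(k1 + k2).
0.000000: (1.200000, -0.240000)
  k1 = (-0.787200, -0.679200)
  predictor → (1.011072, -0.403008)
  k2 = (-0.578930, -0.246981)
  → (1.036064, -0.351142)
0.240000: (1.036064, -0.351142)
  k1 = (-0.619208, -0.353248)
  predictor → (0.887454, -0.435921)
  k2 = (-0.473629, -0.083642)
  → (0.904924, -0.403569)
(u(0.48), v(0.48)) ≈ (0.9049, -0.4036)

0.9049, -0.4036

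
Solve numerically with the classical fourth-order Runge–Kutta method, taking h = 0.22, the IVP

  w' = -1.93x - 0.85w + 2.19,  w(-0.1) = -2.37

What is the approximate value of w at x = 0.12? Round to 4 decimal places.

RK4: k1 = f(x_n, w_n); k2 = f(x_n + h/2, w_n + (h/2)·k1); k3 = f(x_n + h/2, w_n + (h/2)·k2); k4 = f(x_n + h, w_n + h·k3); w_{n+1} = w_n + (h/6)·(k1 + 2k2 + 2k3 + k4).
x=-0.100000, w=-2.370000:
  k1 = f(-0.100000, -2.370000) = 4.397500
  k2 = f(0.010000, -1.886275) = 3.774034
  k3 = f(0.010000, -1.954856) = 3.832328
  k4 = f(0.120000, -1.526888) = 3.256255
  w ← -2.370000 + (0.22/6)·(k1 + 2k2 + 2k3 + k4) = -1.531562
w(0.12) ≈ -1.5316

-1.5316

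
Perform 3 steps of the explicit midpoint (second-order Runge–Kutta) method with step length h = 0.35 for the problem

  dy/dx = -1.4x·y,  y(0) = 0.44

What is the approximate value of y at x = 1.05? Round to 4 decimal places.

0.1984

Midpoint: k1 = f(x_n, y_n); k2 = f(x_n + h/2, y_n + (h/2)·k1); y_{n+1} = y_n + h·k2.
x=0.000000, y=0.440000:
  k1 = f(0.000000, 0.440000) = 0.000000
  k2 = f(0.175000, 0.440000) = -0.107800
  y ← 0.440000 + 0.35·(-0.107800) = 0.402270
x=0.350000, y=0.402270:
  k1 = f(0.350000, 0.402270) = -0.197112
  k2 = f(0.525000, 0.367775) = -0.270315
  y ← 0.402270 + 0.35·(-0.270315) = 0.307660
x=0.700000, y=0.307660:
  k1 = f(0.700000, 0.307660) = -0.301507
  k2 = f(0.875000, 0.254896) = -0.312248
  y ← 0.307660 + 0.35·(-0.312248) = 0.198373
y(1.05) ≈ 0.1984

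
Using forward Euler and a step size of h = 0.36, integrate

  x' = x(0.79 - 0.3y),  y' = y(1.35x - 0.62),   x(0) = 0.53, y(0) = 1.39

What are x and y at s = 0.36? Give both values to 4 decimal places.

Euler on (x,y): x_{n+1} = x_n + h·x', y_{n+1} = y_n + h·y'.
0.000000: (0.530000, 1.390000); f=(0.197690, 0.132745) → (0.601168, 1.437788)
(x(0.36), y(0.36)) ≈ (0.6012, 1.4378)

0.6012, 1.4378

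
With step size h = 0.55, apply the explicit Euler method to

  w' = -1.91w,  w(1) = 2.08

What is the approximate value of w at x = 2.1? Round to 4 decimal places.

0.0053

Euler: w_{n+1} = w_n + h·f(x_n, w_n).
x=1.000000, w=2.080000: f=-3.972800 → w ← 2.080000 + 0.55·(-3.972800) = -0.105040
x=1.550000, w=-0.105040: f=0.200626 → w ← -0.105040 + 0.55·0.200626 = 0.005305
w(2.1) ≈ 0.0053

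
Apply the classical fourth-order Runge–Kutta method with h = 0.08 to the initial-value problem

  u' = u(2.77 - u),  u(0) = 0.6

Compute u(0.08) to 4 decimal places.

RK4: k1 = f(t_n, u_n); k2 = f(t_n + h/2, u_n + (h/2)·k1); k3 = f(t_n + h/2, u_n + (h/2)·k2); k4 = f(t_n + h, u_n + h·k3); u_{n+1} = u_n + (h/6)·(k1 + 2k2 + 2k3 + k4).
t=0.000000, u=0.600000:
  k1 = f(0.000000, 0.600000) = 1.302000
  k2 = f(0.040000, 0.652080) = 1.381053
  k3 = f(0.040000, 0.655242) = 1.385678
  k4 = f(0.080000, 0.710854) = 1.463753
  u ← 0.600000 + (0.08/6)·(k1 + 2k2 + 2k3 + k4) = 0.710656
u(0.08) ≈ 0.7107

0.7107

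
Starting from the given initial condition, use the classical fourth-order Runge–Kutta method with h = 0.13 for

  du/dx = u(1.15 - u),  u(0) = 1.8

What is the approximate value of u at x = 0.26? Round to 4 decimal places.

RK4: k1 = f(x_n, u_n); k2 = f(x_n + h/2, u_n + (h/2)·k1); k3 = f(x_n + h/2, u_n + (h/2)·k2); k4 = f(x_n + h, u_n + h·k3); u_{n+1} = u_n + (h/6)·(k1 + 2k2 + 2k3 + k4).
x=0.000000, u=1.800000:
  k1 = f(0.000000, 1.800000) = -1.170000
  k2 = f(0.065000, 1.723950) = -0.989461
  k3 = f(0.065000, 1.735685) = -1.016565
  k4 = f(0.130000, 1.667847) = -0.863689
  u ← 1.800000 + (0.13/6)·(k1 + 2k2 + 2k3 + k4) = 1.669009
x=0.130000, u=1.669009:
  k1 = f(0.130000, 1.669009) = -0.866231
  k2 = f(0.195000, 1.612704) = -0.746205
  k3 = f(0.195000, 1.620506) = -0.762457
  k4 = f(0.260000, 1.569890) = -0.659180
  u ← 1.669009 + (0.13/6)·(k1 + 2k2 + 2k3 + k4) = 1.570583
u(0.26) ≈ 1.5706

1.5706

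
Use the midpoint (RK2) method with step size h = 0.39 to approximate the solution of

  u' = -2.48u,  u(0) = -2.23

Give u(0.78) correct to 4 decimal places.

-0.5587

Midpoint: k1 = f(t_n, u_n); k2 = f(t_n + h/2, u_n + (h/2)·k1); u_{n+1} = u_n + h·k2.
t=0.000000, u=-2.230000:
  k1 = f(0.000000, -2.230000) = 5.530400
  k2 = f(0.195000, -1.151572) = 2.855899
  u ← -2.230000 + 0.39·2.855899 = -1.116200
t=0.390000, u=-1.116200:
  k1 = f(0.390000, -1.116200) = 2.768175
  k2 = f(0.585000, -0.576405) = 1.429486
  u ← -1.116200 + 0.39·1.429486 = -0.558700
u(0.78) ≈ -0.5587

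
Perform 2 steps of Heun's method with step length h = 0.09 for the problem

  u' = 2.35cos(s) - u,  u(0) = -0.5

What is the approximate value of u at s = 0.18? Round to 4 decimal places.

-0.0336

Heun: k1 = f(s_n, u_n); k2 = f(s_n + h, u_n + h·k1); u_{n+1} = u_n + (h/2)·(k1 + k2).
s=0.000000, u=-0.500000:
  k1 = f(0.000000, -0.500000) = 2.850000
  k2 = f(0.090000, -0.243500) = 2.583989
  u ← -0.500000 + (0.09/2)·(2.850000 + 2.583989) = -0.255470
s=0.090000, u=-0.255470:
  k1 = f(0.090000, -0.255470) = 2.595959
  k2 = f(0.180000, -0.021834) = 2.333867
  u ← -0.255470 + (0.09/2)·(2.595959 + 2.333867) = -0.033628
u(0.18) ≈ -0.0336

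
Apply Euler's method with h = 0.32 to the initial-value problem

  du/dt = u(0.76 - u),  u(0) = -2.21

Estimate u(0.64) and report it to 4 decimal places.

Euler: u_{n+1} = u_n + h·f(t_n, u_n).
t=0.000000, u=-2.210000: f=-6.563700 → u ← -2.210000 + 0.32·(-6.563700) = -4.310384
t=0.320000, u=-4.310384: f=-21.855302 → u ← -4.310384 + 0.32·(-21.855302) = -11.304081
u(0.64) ≈ -11.3041

-11.3041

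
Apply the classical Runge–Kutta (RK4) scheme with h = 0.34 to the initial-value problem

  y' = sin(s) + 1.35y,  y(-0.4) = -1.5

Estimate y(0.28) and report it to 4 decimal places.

-3.8776

RK4: k1 = f(s_n, y_n); k2 = f(s_n + h/2, y_n + (h/2)·k1); k3 = f(s_n + h/2, y_n + (h/2)·k2); k4 = f(s_n + h, y_n + h·k3); y_{n+1} = y_n + (h/6)·(k1 + 2k2 + 2k3 + k4).
s=-0.400000, y=-1.500000:
  k1 = f(-0.400000, -1.500000) = -2.414418
  k2 = f(-0.230000, -1.910451) = -2.807087
  k3 = f(-0.230000, -1.977205) = -2.897204
  k4 = f(-0.060000, -2.485049) = -3.414781
  y ← -1.500000 + (0.34/6)·(k1 + 2k2 + 2k3 + k4) = -2.476808
s=-0.060000, y=-2.476808:
  k1 = f(-0.060000, -2.476808) = -3.403654
  k2 = f(0.110000, -3.055429) = -4.015050
  k3 = f(0.110000, -3.159366) = -4.155366
  k4 = f(0.280000, -3.889632) = -4.974647
  y ← -2.476808 + (0.34/6)·(k1 + 2k2 + 2k3 + k4) = -3.877558
y(0.28) ≈ -3.8776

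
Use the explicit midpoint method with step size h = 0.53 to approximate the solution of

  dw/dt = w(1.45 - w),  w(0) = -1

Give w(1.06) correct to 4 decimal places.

-51.3125

Midpoint: k1 = f(t_n, w_n); k2 = f(t_n + h/2, w_n + (h/2)·k1); w_{n+1} = w_n + h·k2.
t=0.000000, w=-1.000000:
  k1 = f(0.000000, -1.000000) = -2.450000
  k2 = f(0.265000, -1.649250) = -5.111438
  w ← -1.000000 + 0.53·(-5.111438) = -3.709062
t=0.530000, w=-3.709062:
  k1 = f(0.530000, -3.709062) = -19.135282
  k2 = f(0.795000, -8.779912) = -89.817727
  w ← -3.709062 + 0.53·(-89.817727) = -51.312458
w(1.06) ≈ -51.3125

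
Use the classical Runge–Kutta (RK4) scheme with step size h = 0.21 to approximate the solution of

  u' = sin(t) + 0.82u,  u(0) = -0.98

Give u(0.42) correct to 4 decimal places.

RK4: k1 = f(t_n, u_n); k2 = f(t_n + h/2, u_n + (h/2)·k1); k3 = f(t_n + h/2, u_n + (h/2)·k2); k4 = f(t_n + h, u_n + h·k3); u_{n+1} = u_n + (h/6)·(k1 + 2k2 + 2k3 + k4).
t=0.000000, u=-0.980000:
  k1 = f(0.000000, -0.980000) = -0.803600
  k2 = f(0.105000, -1.064378) = -0.767983
  k3 = f(0.105000, -1.060638) = -0.764916
  k4 = f(0.210000, -1.140632) = -0.726859
  u ← -0.980000 + (0.21/6)·(k1 + 2k2 + 2k3 + k4) = -1.140869
t=0.210000, u=-1.140869:
  k1 = f(0.210000, -1.140869) = -0.727053
  k2 = f(0.315000, -1.217210) = -0.688295
  k3 = f(0.315000, -1.213140) = -0.684958
  k4 = f(0.420000, -1.284710) = -0.645702
  u ← -1.140869 + (0.21/6)·(k1 + 2k2 + 2k3 + k4) = -1.285043
u(0.42) ≈ -1.2850

-1.2850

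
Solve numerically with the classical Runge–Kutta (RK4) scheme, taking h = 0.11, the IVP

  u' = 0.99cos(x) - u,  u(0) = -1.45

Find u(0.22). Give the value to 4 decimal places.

-0.9698

RK4: k1 = f(x_n, u_n); k2 = f(x_n + h/2, u_n + (h/2)·k1); k3 = f(x_n + h/2, u_n + (h/2)·k2); k4 = f(x_n + h, u_n + h·k3); u_{n+1} = u_n + (h/6)·(k1 + 2k2 + 2k3 + k4).
x=0.000000, u=-1.450000:
  k1 = f(0.000000, -1.450000) = 2.440000
  k2 = f(0.055000, -1.315800) = 2.304303
  k3 = f(0.055000, -1.323263) = 2.311766
  k4 = f(0.110000, -1.195706) = 2.179722
  u ← -1.450000 + (0.11/6)·(k1 + 2k2 + 2k3 + k4) = -1.196049
x=0.110000, u=-1.196049:
  k1 = f(0.110000, -1.196049) = 2.180066
  k2 = f(0.165000, -1.076146) = 2.052700
  k3 = f(0.165000, -1.083151) = 2.059705
  k4 = f(0.220000, -0.969482) = 1.935620
  u ← -1.196049 + (0.11/6)·(k1 + 2k2 + 2k3 + k4) = -0.969807
u(0.22) ≈ -0.9698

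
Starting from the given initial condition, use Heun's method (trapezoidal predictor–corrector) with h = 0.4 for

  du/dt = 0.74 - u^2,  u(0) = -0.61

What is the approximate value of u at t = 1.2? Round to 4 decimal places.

Heun: k1 = f(t_n, u_n); k2 = f(t_n + h, u_n + h·k1); u_{n+1} = u_n + (h/2)·(k1 + k2).
t=0.000000, u=-0.610000:
  k1 = f(0.000000, -0.610000) = 0.367900
  k2 = f(0.400000, -0.462840) = 0.525779
  u ← -0.610000 + (0.4/2)·(0.367900 + 0.525779) = -0.431264
t=0.400000, u=-0.431264:
  k1 = f(0.400000, -0.431264) = 0.554011
  k2 = f(0.800000, -0.209660) = 0.696043
  u ← -0.431264 + (0.4/2)·(0.554011 + 0.696043) = -0.181253
t=0.800000, u=-0.181253:
  k1 = f(0.800000, -0.181253) = 0.707147
  k2 = f(1.200000, 0.101606) = 0.729676
  u ← -0.181253 + (0.4/2)·(0.707147 + 0.729676) = 0.106111
u(1.2) ≈ 0.1061

0.1061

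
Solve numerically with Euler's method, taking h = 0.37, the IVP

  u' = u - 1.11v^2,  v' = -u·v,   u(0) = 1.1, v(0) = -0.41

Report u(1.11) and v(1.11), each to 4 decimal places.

2.6603, -0.0319

Euler on (u,v): u_{n+1} = u_n + h·u', v_{n+1} = v_n + h·v'.
0.000000: (1.100000, -0.410000); f=(0.913409, 0.451000) → (1.437961, -0.243130)
0.370000: (1.437961, -0.243130); f=(1.372347, 0.349612) → (1.945730, -0.113774)
0.740000: (1.945730, -0.113774); f=(1.931361, 0.221373) → (2.660333, -0.031866)
(u(1.11), v(1.11)) ≈ (2.6603, -0.0319)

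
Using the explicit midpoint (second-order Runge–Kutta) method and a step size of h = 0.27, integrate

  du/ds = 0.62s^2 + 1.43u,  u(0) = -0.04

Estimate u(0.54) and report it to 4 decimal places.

-0.0511

Midpoint: k1 = f(s_n, u_n); k2 = f(s_n + h/2, u_n + (h/2)·k1); u_{n+1} = u_n + h·k2.
s=0.000000, u=-0.040000:
  k1 = f(0.000000, -0.040000) = -0.057200
  k2 = f(0.135000, -0.047722) = -0.056943
  u ← -0.040000 + 0.27·(-0.056943) = -0.055375
s=0.270000, u=-0.055375:
  k1 = f(0.270000, -0.055375) = -0.033988
  k2 = f(0.405000, -0.059963) = 0.015949
  u ← -0.055375 + 0.27·0.015949 = -0.051069
u(0.54) ≈ -0.0511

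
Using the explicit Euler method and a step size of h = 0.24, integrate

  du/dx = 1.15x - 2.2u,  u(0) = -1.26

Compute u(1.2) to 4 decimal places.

0.3657

Euler: u_{n+1} = u_n + h·f(x_n, u_n).
x=0.000000, u=-1.260000: f=2.772000 → u ← -1.260000 + 0.24·2.772000 = -0.594720
x=0.240000, u=-0.594720: f=1.584384 → u ← -0.594720 + 0.24·1.584384 = -0.214468
x=0.480000, u=-0.214468: f=1.023829 → u ← -0.214468 + 0.24·1.023829 = 0.031251
x=0.720000, u=0.031251: f=0.759247 → u ← 0.031251 + 0.24·0.759247 = 0.213471
x=0.960000, u=0.213471: f=0.634365 → u ← 0.213471 + 0.24·0.634365 = 0.365718
u(1.2) ≈ 0.3657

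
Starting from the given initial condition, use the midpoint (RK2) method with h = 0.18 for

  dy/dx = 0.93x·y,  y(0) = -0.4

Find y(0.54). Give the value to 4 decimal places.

Midpoint: k1 = f(x_n, y_n); k2 = f(x_n + h/2, y_n + (h/2)·k1); y_{n+1} = y_n + h·k2.
x=0.000000, y=-0.400000:
  k1 = f(0.000000, -0.400000) = 0.000000
  k2 = f(0.090000, -0.400000) = -0.033480
  y ← -0.400000 + 0.18·(-0.033480) = -0.406026
x=0.180000, y=-0.406026:
  k1 = f(0.180000, -0.406026) = -0.067969
  k2 = f(0.270000, -0.412144) = -0.103489
  y ← -0.406026 + 0.18·(-0.103489) = -0.424654
x=0.360000, y=-0.424654:
  k1 = f(0.360000, -0.424654) = -0.142174
  k2 = f(0.450000, -0.437450) = -0.183073
  y ← -0.424654 + 0.18·(-0.183073) = -0.457608
y(0.54) ≈ -0.4576

-0.4576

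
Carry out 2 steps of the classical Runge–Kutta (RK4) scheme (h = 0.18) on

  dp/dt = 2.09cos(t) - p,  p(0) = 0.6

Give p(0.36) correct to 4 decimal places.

1.0357

RK4: k1 = f(t_n, p_n); k2 = f(t_n + h/2, p_n + (h/2)·k1); k3 = f(t_n + h/2, p_n + (h/2)·k2); k4 = f(t_n + h, p_n + h·k3); p_{n+1} = p_n + (h/6)·(k1 + 2k2 + 2k3 + k4).
t=0.000000, p=0.600000:
  k1 = f(0.000000, 0.600000) = 1.490000
  k2 = f(0.090000, 0.734100) = 1.347441
  k3 = f(0.090000, 0.721270) = 1.360272
  k4 = f(0.180000, 0.844849) = 1.211384
  p ← 0.600000 + (0.18/6)·(k1 + 2k2 + 2k3 + k4) = 0.843504
t=0.180000, p=0.843504:
  k1 = f(0.180000, 0.843504) = 1.212729
  k2 = f(0.270000, 0.952650) = 1.061631
  k3 = f(0.270000, 0.939051) = 1.075230
  k4 = f(0.360000, 1.037046) = 0.918979
  p ← 0.843504 + (0.18/6)·(k1 + 2k2 + 2k3 + k4) = 1.035667
p(0.36) ≈ 1.0357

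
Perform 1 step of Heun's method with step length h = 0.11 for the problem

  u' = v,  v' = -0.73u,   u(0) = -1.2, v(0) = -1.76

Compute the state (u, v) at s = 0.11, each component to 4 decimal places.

-1.3883, -1.6559

Heun on (u,v): k1 = f(s_n, state_n); k2 = f(s_n + h, state_n + h·k1); state_{n+1} = state_n + (h/2)·(k1 + k2).
0.000000: (-1.200000, -1.760000)
  k1 = (-1.760000, 0.876000)
  predictor → (-1.393600, -1.663640)
  k2 = (-1.663640, 1.017328)
  → (-1.388300, -1.655867)
(u(0.11), v(0.11)) ≈ (-1.3883, -1.6559)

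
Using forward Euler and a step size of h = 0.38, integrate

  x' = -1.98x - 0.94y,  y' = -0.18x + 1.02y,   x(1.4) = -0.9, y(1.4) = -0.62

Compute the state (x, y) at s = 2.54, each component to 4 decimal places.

Euler on (x,y): x_{n+1} = x_n + h·x', y_{n+1} = y_n + h·y'.
1.400000: (-0.900000, -0.620000); f=(2.364800, -0.470400) → (-0.001376, -0.798752)
1.780000: (-0.001376, -0.798752); f=(0.753551, -0.814479) → (0.284974, -1.108254)
2.160000: (0.284974, -1.108254); f=(0.477511, -1.181714) → (0.466428, -1.557306)
(x(2.54), y(2.54)) ≈ (0.4664, -1.5573)

0.4664, -1.5573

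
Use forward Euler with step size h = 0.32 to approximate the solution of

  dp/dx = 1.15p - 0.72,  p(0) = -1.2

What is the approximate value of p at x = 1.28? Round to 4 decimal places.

Euler: p_{n+1} = p_n + h·f(x_n, p_n).
x=0.000000, p=-1.200000: f=-2.100000 → p ← -1.200000 + 0.32·(-2.100000) = -1.872000
x=0.320000, p=-1.872000: f=-2.872800 → p ← -1.872000 + 0.32·(-2.872800) = -2.791296
x=0.640000, p=-2.791296: f=-3.929990 → p ← -2.791296 + 0.32·(-3.929990) = -4.048893
x=0.960000, p=-4.048893: f=-5.376227 → p ← -4.048893 + 0.32·(-5.376227) = -5.769286
p(1.28) ≈ -5.7693

-5.7693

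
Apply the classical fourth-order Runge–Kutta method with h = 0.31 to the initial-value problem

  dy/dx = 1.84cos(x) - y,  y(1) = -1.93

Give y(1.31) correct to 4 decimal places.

-1.2219

RK4: k1 = f(x_n, y_n); k2 = f(x_n + h/2, y_n + (h/2)·k1); k3 = f(x_n + h/2, y_n + (h/2)·k2); k4 = f(x_n + h, y_n + h·k3); y_{n+1} = y_n + (h/6)·(k1 + 2k2 + 2k3 + k4).
x=1.000000, y=-1.930000:
  k1 = f(1.000000, -1.930000) = 2.924156
  k2 = f(1.155000, -1.476756) = 2.219966
  k3 = f(1.155000, -1.585905) = 2.329115
  k4 = f(1.310000, -1.207974) = 1.682418
  y ← -1.930000 + (0.31/6)·(k1 + 2k2 + 2k3 + k4) = -1.221922
y(1.31) ≈ -1.2219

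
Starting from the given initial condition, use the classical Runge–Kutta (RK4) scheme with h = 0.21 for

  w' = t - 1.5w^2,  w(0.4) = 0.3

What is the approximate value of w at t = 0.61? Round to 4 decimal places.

0.3710

RK4: k1 = f(t_n, w_n); k2 = f(t_n + h/2, w_n + (h/2)·k1); k3 = f(t_n + h/2, w_n + (h/2)·k2); k4 = f(t_n + h, w_n + h·k3); w_{n+1} = w_n + (h/6)·(k1 + 2k2 + 2k3 + k4).
t=0.400000, w=0.300000:
  k1 = f(0.400000, 0.300000) = 0.265000
  k2 = f(0.505000, 0.327825) = 0.343796
  k3 = f(0.505000, 0.336099) = 0.335557
  k4 = f(0.610000, 0.370467) = 0.404131
  w ← 0.300000 + (0.21/6)·(k1 + 2k2 + 2k3 + k4) = 0.370974
w(0.61) ≈ 0.3710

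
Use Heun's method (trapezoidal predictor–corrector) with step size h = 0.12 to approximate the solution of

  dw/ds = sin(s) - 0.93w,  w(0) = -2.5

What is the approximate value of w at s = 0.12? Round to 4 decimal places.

Heun: k1 = f(s_n, w_n); k2 = f(s_n + h, w_n + h·k1); w_{n+1} = w_n + (h/2)·(k1 + k2).
s=0.000000, w=-2.500000:
  k1 = f(0.000000, -2.500000) = 2.325000
  k2 = f(0.120000, -2.221000) = 2.185242
  w ← -2.500000 + (0.12/2)·(2.325000 + 2.185242) = -2.229385
w(0.12) ≈ -2.2294

-2.2294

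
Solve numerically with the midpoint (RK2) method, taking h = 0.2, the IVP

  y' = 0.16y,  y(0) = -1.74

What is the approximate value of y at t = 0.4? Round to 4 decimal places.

-1.8550

Midpoint: k1 = f(t_n, y_n); k2 = f(t_n + h/2, y_n + (h/2)·k1); y_{n+1} = y_n + h·k2.
t=0.000000, y=-1.740000:
  k1 = f(0.000000, -1.740000) = -0.278400
  k2 = f(0.100000, -1.767840) = -0.282854
  y ← -1.740000 + 0.2·(-0.282854) = -1.796571
t=0.200000, y=-1.796571:
  k1 = f(0.200000, -1.796571) = -0.287451
  k2 = f(0.300000, -1.825316) = -0.292051
  y ← -1.796571 + 0.2·(-0.292051) = -1.854981
y(0.4) ≈ -1.8550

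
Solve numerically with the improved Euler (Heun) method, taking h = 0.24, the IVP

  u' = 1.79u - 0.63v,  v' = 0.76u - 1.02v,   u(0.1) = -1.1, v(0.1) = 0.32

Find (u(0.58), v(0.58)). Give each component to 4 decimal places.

-2.5860, -0.3197

Heun on (u,v): k1 = f(t_n, state_n); k2 = f(t_n + h, state_n + h·k1); state_{n+1} = state_n + (h/2)·(k1 + k2).
0.100000: (-1.100000, 0.320000)
  k1 = (-2.170600, -1.162400)
  predictor → (-1.620944, 0.041024)
  k2 = (-2.927335, -1.273762)
  → (-1.711752, 0.027661)
0.340000: (-1.711752, 0.027661)
  k1 = (-3.081463, -1.329145)
  predictor → (-2.451303, -0.291334)
  k2 = (-4.204292, -1.565829)
  → (-2.586043, -0.319736)
(u(0.58), v(0.58)) ≈ (-2.5860, -0.3197)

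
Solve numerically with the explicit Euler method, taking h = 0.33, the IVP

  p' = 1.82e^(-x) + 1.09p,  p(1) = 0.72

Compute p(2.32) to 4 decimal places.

Euler: p_{n+1} = p_n + h·f(x_n, p_n).
x=1.000000, p=0.720000: f=1.454341 → p ← 0.720000 + 0.33·1.454341 = 1.199932
x=1.330000, p=1.199932: f=1.789275 → p ← 1.199932 + 0.33·1.789275 = 1.790393
x=1.660000, p=1.790393: f=2.297581 → p ← 1.790393 + 0.33·2.297581 = 2.548595
x=1.990000, p=2.548595: f=3.026754 → p ← 2.548595 + 0.33·3.026754 = 3.547424
p(2.32) ≈ 3.5474

3.5474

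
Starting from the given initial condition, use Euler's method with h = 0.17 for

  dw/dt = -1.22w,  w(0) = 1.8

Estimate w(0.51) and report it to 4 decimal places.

0.8963

Euler: w_{n+1} = w_n + h·f(t_n, w_n).
t=0.000000, w=1.800000: f=-2.196000 → w ← 1.800000 + 0.17·(-2.196000) = 1.426680
t=0.170000, w=1.426680: f=-1.740550 → w ← 1.426680 + 0.17·(-1.740550) = 1.130787
t=0.340000, w=1.130787: f=-1.379560 → w ← 1.130787 + 0.17·(-1.379560) = 0.896261
w(0.51) ≈ 0.8963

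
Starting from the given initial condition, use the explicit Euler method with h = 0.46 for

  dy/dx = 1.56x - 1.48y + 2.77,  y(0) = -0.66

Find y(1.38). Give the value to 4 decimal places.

2.5548

Euler: y_{n+1} = y_n + h·f(x_n, y_n).
x=0.000000, y=-0.660000: f=3.746800 → y ← -0.660000 + 0.46·3.746800 = 1.063528
x=0.460000, y=1.063528: f=1.913579 → y ← 1.063528 + 0.46·1.913579 = 1.943774
x=0.920000, y=1.943774: f=1.328414 → y ← 1.943774 + 0.46·1.328414 = 2.554845
y(1.38) ≈ 2.5548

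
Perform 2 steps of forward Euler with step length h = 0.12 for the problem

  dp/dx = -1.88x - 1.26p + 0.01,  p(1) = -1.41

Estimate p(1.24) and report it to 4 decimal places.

-1.4578

Euler: p_{n+1} = p_n + h·f(x_n, p_n).
x=1.000000, p=-1.410000: f=-0.093400 → p ← -1.410000 + 0.12·(-0.093400) = -1.421208
x=1.120000, p=-1.421208: f=-0.304878 → p ← -1.421208 + 0.12·(-0.304878) = -1.457793
p(1.24) ≈ -1.4578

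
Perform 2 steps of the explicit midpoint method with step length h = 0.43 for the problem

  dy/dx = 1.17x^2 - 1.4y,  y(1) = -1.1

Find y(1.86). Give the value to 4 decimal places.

Midpoint: k1 = f(x_n, y_n); k2 = f(x_n + h/2, y_n + (h/2)·k1); y_{n+1} = y_n + h·k2.
x=1.000000, y=-1.100000:
  k1 = f(1.000000, -1.100000) = 2.710000
  k2 = f(1.215000, -0.517350) = 2.451473
  y ← -1.100000 + 0.43·2.451473 = -0.045867
x=1.430000, y=-0.045867:
  k1 = f(1.430000, -0.045867) = 2.456746
  k2 = f(1.645000, 0.482334) = 2.490782
  y ← -0.045867 + 0.43·2.490782 = 1.025170
y(1.86) ≈ 1.0252

1.0252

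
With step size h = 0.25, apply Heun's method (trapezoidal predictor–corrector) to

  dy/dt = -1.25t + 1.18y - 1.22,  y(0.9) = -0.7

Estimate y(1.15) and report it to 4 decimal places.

-1.6487

Heun: k1 = f(t_n, y_n); k2 = f(t_n + h, y_n + h·k1); y_{n+1} = y_n + (h/2)·(k1 + k2).
t=0.900000, y=-0.700000:
  k1 = f(0.900000, -0.700000) = -3.171000
  k2 = f(1.150000, -1.492750) = -4.418945
  y ← -0.700000 + (0.25/2)·(-3.171000 + (-4.418945)) = -1.648743
y(1.15) ≈ -1.6487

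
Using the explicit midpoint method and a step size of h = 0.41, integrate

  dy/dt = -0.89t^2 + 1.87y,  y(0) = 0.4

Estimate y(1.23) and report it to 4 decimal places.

2.6245

Midpoint: k1 = f(t_n, y_n); k2 = f(t_n + h/2, y_n + (h/2)·k1); y_{n+1} = y_n + h·k2.
t=0.000000, y=0.400000:
  k1 = f(0.000000, 0.400000) = 0.748000
  k2 = f(0.205000, 0.553340) = 0.997344
  y ← 0.400000 + 0.41·0.997344 = 0.808911
t=0.410000, y=0.808911:
  k1 = f(0.410000, 0.808911) = 1.363054
  k2 = f(0.615000, 1.088337) = 1.698570
  y ← 0.808911 + 0.41·1.698570 = 1.505325
t=0.820000, y=1.505325:
  k1 = f(0.820000, 1.505325) = 2.216521
  k2 = f(1.025000, 1.959711) = 2.729604
  y ← 1.505325 + 0.41·2.729604 = 2.624462
y(1.23) ≈ 2.6245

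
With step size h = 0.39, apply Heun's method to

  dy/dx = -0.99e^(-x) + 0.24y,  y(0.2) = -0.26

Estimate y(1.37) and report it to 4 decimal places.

Heun: k1 = f(x_n, y_n); k2 = f(x_n + h, y_n + h·k1); y_{n+1} = y_n + (h/2)·(k1 + k2).
x=0.200000, y=-0.260000:
  k1 = f(0.200000, -0.260000) = -0.872943
  k2 = f(0.590000, -0.600448) = -0.692892
  y ← -0.260000 + (0.39/2)·(-0.872943 + (-0.692892)) = -0.565338
x=0.590000, y=-0.565338:
  k1 = f(0.590000, -0.565338) = -0.684465
  k2 = f(0.980000, -0.832279) = -0.571305
  y ← -0.565338 + (0.39/2)·(-0.684465 + (-0.571305)) = -0.810213
x=0.980000, y=-0.810213:
  k1 = f(0.980000, -0.810213) = -0.566009
  k2 = f(1.370000, -1.030957) = -0.498995
  y ← -0.810213 + (0.39/2)·(-0.566009 + (-0.498995)) = -1.017889
y(1.37) ≈ -1.0179

-1.0179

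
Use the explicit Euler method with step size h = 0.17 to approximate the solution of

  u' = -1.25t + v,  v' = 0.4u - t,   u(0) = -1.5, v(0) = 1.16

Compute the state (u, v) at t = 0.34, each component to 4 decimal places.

Euler on (u,v): u_{n+1} = u_n + h·u', v_{n+1} = v_n + h·v'.
0.000000: (-1.500000, 1.160000); f=(1.160000, -0.600000) → (-1.302800, 1.058000)
0.170000: (-1.302800, 1.058000); f=(0.845500, -0.691120) → (-1.159065, 0.940510)
(u(0.34), v(0.34)) ≈ (-1.1591, 0.9405)

-1.1591, 0.9405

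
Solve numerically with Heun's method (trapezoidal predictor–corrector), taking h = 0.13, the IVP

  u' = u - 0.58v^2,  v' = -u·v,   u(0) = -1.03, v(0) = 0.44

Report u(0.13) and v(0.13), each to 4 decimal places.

-1.1902, 0.5077

Heun on (u,v): k1 = f(x_n, state_n); k2 = f(x_n + h, state_n + h·k1); state_{n+1} = state_n + (h/2)·(k1 + k2).
0.000000: (-1.030000, 0.440000)
  k1 = (-1.142288, 0.453200)
  predictor → (-1.178497, 0.498916)
  k2 = (-1.322869, 0.587971)
  → (-1.190235, 0.507676)
(u(0.13), v(0.13)) ≈ (-1.1902, 0.5077)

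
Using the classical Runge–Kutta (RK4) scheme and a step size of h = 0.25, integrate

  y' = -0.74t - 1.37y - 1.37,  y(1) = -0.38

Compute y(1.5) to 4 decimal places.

RK4: k1 = f(t_n, y_n); k2 = f(t_n + h/2, y_n + (h/2)·k1); k3 = f(t_n + h/2, y_n + (h/2)·k2); k4 = f(t_n + h, y_n + h·k3); y_{n+1} = y_n + (h/6)·(k1 + 2k2 + 2k3 + k4).
t=1.000000, y=-0.380000:
  k1 = f(1.000000, -0.380000) = -1.589400
  k2 = f(1.125000, -0.578675) = -1.409715
  k3 = f(1.125000, -0.556214) = -1.440486
  k4 = f(1.250000, -0.740122) = -1.281033
  y ← -0.380000 + (0.25/6)·(k1 + 2k2 + 2k3 + k4) = -0.737118
t=1.250000, y=-0.737118:
  k1 = f(1.250000, -0.737118) = -1.285148
  k2 = f(1.375000, -0.897762) = -1.157566
  k3 = f(1.375000, -0.881814) = -1.179415
  k4 = f(1.500000, -1.031972) = -1.066199
  y ← -0.737118 + (0.25/6)·(k1 + 2k2 + 2k3 + k4) = -1.029839
y(1.5) ≈ -1.0298

-1.0298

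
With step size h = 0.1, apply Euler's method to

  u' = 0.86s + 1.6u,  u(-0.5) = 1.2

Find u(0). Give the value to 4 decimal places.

Euler: u_{n+1} = u_n + h·f(s_n, u_n).
s=-0.500000, u=1.200000: f=1.490000 → u ← 1.200000 + 0.1·1.490000 = 1.349000
s=-0.400000, u=1.349000: f=1.814400 → u ← 1.349000 + 0.1·1.814400 = 1.530440
s=-0.300000, u=1.530440: f=2.190704 → u ← 1.530440 + 0.1·2.190704 = 1.749510
s=-0.200000, u=1.749510: f=2.627217 → u ← 1.749510 + 0.1·2.627217 = 2.012232
s=-0.100000, u=2.012232: f=3.133571 → u ← 2.012232 + 0.1·3.133571 = 2.325589
u(0) ≈ 2.3256

2.3256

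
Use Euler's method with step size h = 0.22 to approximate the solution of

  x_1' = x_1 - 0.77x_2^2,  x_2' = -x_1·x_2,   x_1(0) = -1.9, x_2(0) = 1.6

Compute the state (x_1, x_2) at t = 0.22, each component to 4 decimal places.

Euler on (x_1,x_2): x_1_{n+1} = x_1_n + h·x_1', x_2_{n+1} = x_2_n + h·x_2'.
0.000000: (-1.900000, 1.600000); f=(-3.871200, 3.040000) → (-2.751664, 2.268800)
(x_1(0.22), x_2(0.22)) ≈ (-2.7517, 2.2688)

-2.7517, 2.2688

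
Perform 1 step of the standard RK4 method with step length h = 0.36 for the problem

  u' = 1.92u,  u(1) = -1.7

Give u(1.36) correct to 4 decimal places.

-3.3909

RK4: k1 = f(s_n, u_n); k2 = f(s_n + h/2, u_n + (h/2)·k1); k3 = f(s_n + h/2, u_n + (h/2)·k2); k4 = f(s_n + h, u_n + h·k3); u_{n+1} = u_n + (h/6)·(k1 + 2k2 + 2k3 + k4).
s=1.000000, u=-1.700000:
  k1 = f(1.000000, -1.700000) = -3.264000
  k2 = f(1.180000, -2.287520) = -4.392038
  k3 = f(1.180000, -2.490567) = -4.781888
  k4 = f(1.360000, -3.421480) = -6.569241
  u ← -1.700000 + (0.36/6)·(k1 + 2k2 + 2k3 + k4) = -3.390866
u(1.36) ≈ -3.3909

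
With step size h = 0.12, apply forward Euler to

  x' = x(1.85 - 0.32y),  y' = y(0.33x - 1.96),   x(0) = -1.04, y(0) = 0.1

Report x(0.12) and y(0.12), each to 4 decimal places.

Euler on (x,y): x_{n+1} = x_n + h·x', y_{n+1} = y_n + h·y'.
0.000000: (-1.040000, 0.100000); f=(-1.890720, -0.230320) → (-1.266886, 0.072362)
(x(0.12), y(0.12)) ≈ (-1.2669, 0.0724)

-1.2669, 0.0724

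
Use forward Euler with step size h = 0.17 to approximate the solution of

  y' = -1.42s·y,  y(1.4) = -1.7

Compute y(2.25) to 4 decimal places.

-0.1088

Euler: y_{n+1} = y_n + h·f(s_n, y_n).
s=1.400000, y=-1.700000: f=3.379600 → y ← -1.700000 + 0.17·3.379600 = -1.125468
s=1.570000, y=-1.125468: f=2.509118 → y ← -1.125468 + 0.17·2.509118 = -0.698918
s=1.740000, y=-0.698918: f=1.726886 → y ← -0.698918 + 0.17·1.726886 = -0.405347
s=1.910000, y=-0.405347: f=1.099383 → y ← -0.405347 + 0.17·1.099383 = -0.218452
s=2.080000, y=-0.218452: f=0.645220 → y ← -0.218452 + 0.17·0.645220 = -0.108765
y(2.25) ≈ -0.1088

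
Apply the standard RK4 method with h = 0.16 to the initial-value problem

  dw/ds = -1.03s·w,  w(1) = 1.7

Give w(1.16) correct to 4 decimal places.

RK4: k1 = f(s_n, w_n); k2 = f(s_n + h/2, w_n + (h/2)·k1); k3 = f(s_n + h/2, w_n + (h/2)·k2); k4 = f(s_n + h, w_n + h·k3); w_{n+1} = w_n + (h/6)·(k1 + 2k2 + 2k3 + k4).
s=1.000000, w=1.700000:
  k1 = f(1.000000, 1.700000) = -1.751000
  k2 = f(1.080000, 1.559920) = -1.735255
  k3 = f(1.080000, 1.561180) = -1.736656
  k4 = f(1.160000, 1.422135) = -1.699167
  w ← 1.700000 + (0.16/6)·(k1 + 2k2 + 2k3 + k4) = 1.422827
w(1.16) ≈ 1.4228

1.4228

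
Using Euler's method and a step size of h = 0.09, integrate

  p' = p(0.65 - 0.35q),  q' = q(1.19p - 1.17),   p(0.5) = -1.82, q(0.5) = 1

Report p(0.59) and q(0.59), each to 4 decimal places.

-1.8691, 0.6998

Euler on (p,q): p_{n+1} = p_n + h·p', q_{n+1} = q_n + h·q'.
0.500000: (-1.820000, 1.000000); f=(-0.546000, -3.335800) → (-1.869140, 0.699778)
(p(0.59), q(0.59)) ≈ (-1.8691, 0.6998)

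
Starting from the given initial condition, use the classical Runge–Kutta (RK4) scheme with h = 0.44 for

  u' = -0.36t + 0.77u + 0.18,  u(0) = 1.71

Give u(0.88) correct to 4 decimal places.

3.4166

RK4: k1 = f(t_n, u_n); k2 = f(t_n + h/2, u_n + (h/2)·k1); k3 = f(t_n + h/2, u_n + (h/2)·k2); k4 = f(t_n + h, u_n + h·k3); u_{n+1} = u_n + (h/6)·(k1 + 2k2 + 2k3 + k4).
t=0.000000, u=1.710000:
  k1 = f(0.000000, 1.710000) = 1.496700
  k2 = f(0.220000, 2.039274) = 1.671041
  k3 = f(0.220000, 2.077629) = 1.700574
  k4 = f(0.440000, 2.458253) = 1.914455
  u ← 1.710000 + (0.44/6)·(k1 + 2k2 + 2k3 + k4) = 2.454655
t=0.440000, u=2.454655:
  k1 = f(0.440000, 2.454655) = 1.911684
  k2 = f(0.660000, 2.875225) = 2.156324
  k3 = f(0.660000, 2.929046) = 2.197766
  k4 = f(0.880000, 3.421672) = 2.497887
  u ← 2.454655 + (0.44/6)·(k1 + 2k2 + 2k3 + k4) = 3.416623
u(0.88) ≈ 3.4166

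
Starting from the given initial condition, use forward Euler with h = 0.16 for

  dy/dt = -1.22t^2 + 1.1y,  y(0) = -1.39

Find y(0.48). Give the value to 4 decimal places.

-2.2865

Euler: y_{n+1} = y_n + h·f(t_n, y_n).
t=0.000000, y=-1.390000: f=-1.529000 → y ← -1.390000 + 0.16·(-1.529000) = -1.634640
t=0.160000, y=-1.634640: f=-1.829336 → y ← -1.634640 + 0.16·(-1.829336) = -1.927334
t=0.320000, y=-1.927334: f=-2.244995 → y ← -1.927334 + 0.16·(-2.244995) = -2.286533
y(0.48) ≈ -2.2865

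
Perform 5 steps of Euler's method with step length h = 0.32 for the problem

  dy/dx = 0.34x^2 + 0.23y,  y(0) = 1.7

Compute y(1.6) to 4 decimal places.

Euler: y_{n+1} = y_n + h·f(x_n, y_n).
x=0.000000, y=1.700000: f=0.391000 → y ← 1.700000 + 0.32·0.391000 = 1.825120
x=0.320000, y=1.825120: f=0.454594 → y ← 1.825120 + 0.32·0.454594 = 1.970590
x=0.640000, y=1.970590: f=0.592500 → y ← 1.970590 + 0.32·0.592500 = 2.160190
x=0.960000, y=2.160190: f=0.810188 → y ← 2.160190 + 0.32·0.810188 = 2.419450
x=1.280000, y=2.419450: f=1.113529 → y ← 2.419450 + 0.32·1.113529 = 2.775779
y(1.6) ≈ 2.7758

2.7758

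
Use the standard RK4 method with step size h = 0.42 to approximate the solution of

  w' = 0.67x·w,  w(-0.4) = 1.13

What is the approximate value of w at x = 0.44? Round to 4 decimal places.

RK4: k1 = f(x_n, w_n); k2 = f(x_n + h/2, w_n + (h/2)·k1); k3 = f(x_n + h/2, w_n + (h/2)·k2); k4 = f(x_n + h, w_n + h·k3); w_{n+1} = w_n + (h/6)·(k1 + 2k2 + 2k3 + k4).
x=-0.400000, w=1.130000:
  k1 = f(-0.400000, 1.130000) = -0.302840
  k2 = f(-0.190000, 1.066404) = -0.135753
  k3 = f(-0.190000, 1.101492) = -0.140220
  k4 = f(0.020000, 1.071108) = 0.014353
  w ← 1.130000 + (0.42/6)·(k1 + 2k2 + 2k3 + k4) = 1.071170
x=0.020000, w=1.071170:
  k1 = f(0.020000, 1.071170) = 0.014354
  k2 = f(0.230000, 1.074184) = 0.165532
  k3 = f(0.230000, 1.105931) = 0.170424
  k4 = f(0.440000, 1.142748) = 0.336882
  w ← 1.071170 + (0.42/6)·(k1 + 2k2 + 2k3 + k4) = 1.142790
w(0.44) ≈ 1.1428

1.1428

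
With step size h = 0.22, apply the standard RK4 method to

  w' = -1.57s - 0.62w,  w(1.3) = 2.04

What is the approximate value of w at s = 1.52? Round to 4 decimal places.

1.3238

RK4: k1 = f(s_n, w_n); k2 = f(s_n + h/2, w_n + (h/2)·k1); k3 = f(s_n + h/2, w_n + (h/2)·k2); k4 = f(s_n + h, w_n + h·k3); w_{n+1} = w_n + (h/6)·(k1 + 2k2 + 2k3 + k4).
s=1.300000, w=2.040000:
  k1 = f(1.300000, 2.040000) = -3.305800
  k2 = f(1.410000, 1.676362) = -3.253044
  k3 = f(1.410000, 1.682165) = -3.256642
  k4 = f(1.520000, 1.323539) = -3.206994
  w ← 2.040000 + (0.22/6)·(k1 + 2k2 + 2k3 + k4) = 1.323821
w(1.52) ≈ 1.3238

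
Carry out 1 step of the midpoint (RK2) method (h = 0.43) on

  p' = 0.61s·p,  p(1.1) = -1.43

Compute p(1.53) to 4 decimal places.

Midpoint: k1 = f(s_n, p_n); k2 = f(s_n + h/2, p_n + (h/2)·k1); p_{n+1} = p_n + h·k2.
s=1.100000, p=-1.430000:
  k1 = f(1.100000, -1.430000) = -0.959530
  k2 = f(1.315000, -1.636299) = -1.312557
  p ← -1.430000 + 0.43·(-1.312557) = -1.994400
p(1.53) ≈ -1.9944

-1.9944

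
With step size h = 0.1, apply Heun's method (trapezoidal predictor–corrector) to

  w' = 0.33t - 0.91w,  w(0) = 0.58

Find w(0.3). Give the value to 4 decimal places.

Heun: k1 = f(t_n, w_n); k2 = f(t_n + h, w_n + h·k1); w_{n+1} = w_n + (h/2)·(k1 + k2).
t=0.000000, w=0.580000:
  k1 = f(0.000000, 0.580000) = -0.527800
  k2 = f(0.100000, 0.527220) = -0.446770
  w ← 0.580000 + (0.1/2)·(-0.527800 + (-0.446770)) = 0.531271
t=0.100000, w=0.531271:
  k1 = f(0.100000, 0.531271) = -0.450457
  k2 = f(0.200000, 0.486226) = -0.376465
  w ← 0.531271 + (0.1/2)·(-0.450457 + (-0.376465)) = 0.489925
t=0.200000, w=0.489925:
  k1 = f(0.200000, 0.489925) = -0.379832
  k2 = f(0.300000, 0.451942) = -0.312267
  w ← 0.489925 + (0.1/2)·(-0.379832 + (-0.312267)) = 0.455320
w(0.3) ≈ 0.4553

0.4553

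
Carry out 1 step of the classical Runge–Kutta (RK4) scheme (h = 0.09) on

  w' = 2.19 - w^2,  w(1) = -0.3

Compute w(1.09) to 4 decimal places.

-0.1069

RK4: k1 = f(x_n, w_n); k2 = f(x_n + h/2, w_n + (h/2)·k1); k3 = f(x_n + h/2, w_n + (h/2)·k2); k4 = f(x_n + h, w_n + h·k3); w_{n+1} = w_n + (h/6)·(k1 + 2k2 + 2k3 + k4).
x=1.000000, w=-0.300000:
  k1 = f(1.000000, -0.300000) = 2.100000
  k2 = f(1.045000, -0.205500) = 2.147770
  k3 = f(1.045000, -0.203350) = 2.148649
  k4 = f(1.090000, -0.106622) = 2.178632
  w ← -0.300000 + (0.09/6)·(k1 + 2k2 + 2k3 + k4) = -0.106928
w(1.09) ≈ -0.1069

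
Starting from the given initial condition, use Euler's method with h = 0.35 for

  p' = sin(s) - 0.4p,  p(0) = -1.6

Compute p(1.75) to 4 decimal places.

Euler: p_{n+1} = p_n + h·f(s_n, p_n).
s=0.000000, p=-1.600000: f=0.640000 → p ← -1.600000 + 0.35·0.640000 = -1.376000
s=0.350000, p=-1.376000: f=0.893298 → p ← -1.376000 + 0.35·0.893298 = -1.063346
s=0.700000, p=-1.063346: f=1.069556 → p ← -1.063346 + 0.35·1.069556 = -0.689001
s=1.050000, p=-0.689001: f=1.143024 → p ← -0.689001 + 0.35·1.143024 = -0.288943
s=1.400000, p=-0.288943: f=1.101027 → p ← -0.288943 + 0.35·1.101027 = 0.096417
p(1.75) ≈ 0.0964

0.0964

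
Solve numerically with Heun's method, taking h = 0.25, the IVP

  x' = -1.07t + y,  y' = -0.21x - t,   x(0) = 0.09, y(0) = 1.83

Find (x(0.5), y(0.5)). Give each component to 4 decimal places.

Heun on (x,y): k1 = f(t_n, state_n); k2 = f(t_n + h, state_n + h·k1); state_{n+1} = state_n + (h/2)·(k1 + k2).
0.000000: (0.090000, 1.830000)
  k1 = (1.830000, -0.018900)
  predictor → (0.547500, 1.825275)
  k2 = (1.557775, -0.364975)
  → (0.513472, 1.782016)
0.250000: (0.513472, 1.782016)
  k1 = (1.514516, -0.357829)
  predictor → (0.892101, 1.692558)
  k2 = (1.157558, -0.687341)
  → (0.847481, 1.651369)
(x(0.5), y(0.5)) ≈ (0.8475, 1.6514)

0.8475, 1.6514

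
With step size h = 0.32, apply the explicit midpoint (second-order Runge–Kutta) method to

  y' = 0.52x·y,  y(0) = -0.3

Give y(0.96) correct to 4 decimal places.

Midpoint: k1 = f(x_n, y_n); k2 = f(x_n + h/2, y_n + (h/2)·k1); y_{n+1} = y_n + h·k2.
x=0.000000, y=-0.300000:
  k1 = f(0.000000, -0.300000) = 0.000000
  k2 = f(0.160000, -0.300000) = -0.024960
  y ← -0.300000 + 0.32·(-0.024960) = -0.307987
x=0.320000, y=-0.307987:
  k1 = f(0.320000, -0.307987) = -0.051249
  k2 = f(0.480000, -0.316187) = -0.078920
  y ← -0.307987 + 0.32·(-0.078920) = -0.333242
x=0.640000, y=-0.333242:
  k1 = f(0.640000, -0.333242) = -0.110903
  k2 = f(0.800000, -0.350986) = -0.146010
  y ← -0.333242 + 0.32·(-0.146010) = -0.379965
y(0.96) ≈ -0.3800

-0.3800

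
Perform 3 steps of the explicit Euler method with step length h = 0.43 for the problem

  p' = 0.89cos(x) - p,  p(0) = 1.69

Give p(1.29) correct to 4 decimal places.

Euler: p_{n+1} = p_n + h·f(x_n, p_n).
x=0.000000, p=1.690000: f=-0.800000 → p ← 1.690000 + 0.43·(-0.800000) = 1.346000
x=0.430000, p=1.346000: f=-0.537020 → p ← 1.346000 + 0.43·(-0.537020) = 1.115081
x=0.860000, p=1.115081: f=-0.534412 → p ← 1.115081 + 0.43·(-0.534412) = 0.885284
p(1.29) ≈ 0.8853

0.8853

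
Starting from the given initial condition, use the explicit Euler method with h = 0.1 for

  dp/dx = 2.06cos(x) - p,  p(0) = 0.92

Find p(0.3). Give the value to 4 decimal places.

Euler: p_{n+1} = p_n + h·f(x_n, p_n).
x=0.000000, p=0.920000: f=1.140000 → p ← 0.920000 + 0.1·1.140000 = 1.034000
x=0.100000, p=1.034000: f=1.015709 → p ← 1.034000 + 0.1·1.015709 = 1.135571
x=0.200000, p=1.135571: f=0.883366 → p ← 1.135571 + 0.1·0.883366 = 1.223907
p(0.3) ≈ 1.2239

1.2239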